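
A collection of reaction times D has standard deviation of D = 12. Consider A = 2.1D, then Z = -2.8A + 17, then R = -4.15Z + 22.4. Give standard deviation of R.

standard deviation of A = |2.1|·12 = 25.2.
standard deviation of Z = |-2.8|·25.2 = 70.56.
standard deviation of R = |-4.15|·70.56 = 292.824.

standard deviation of R = 292.824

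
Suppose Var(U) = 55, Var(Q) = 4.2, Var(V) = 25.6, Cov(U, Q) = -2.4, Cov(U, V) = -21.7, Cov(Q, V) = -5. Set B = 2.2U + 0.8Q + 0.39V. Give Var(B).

Var(B) = a²·Var(U) + b²·Var(Q) + c²·Var(V) + 2ab·Cov(U, Q) + 2ac·Cov(U, V) + 2bc·Cov(Q, V), with a = 2.2, b = 0.8, c = 0.39.
= 266.2 + 2.688 + 3.89376 + (-8.448) + (-37.2372) + (-3.12)
= 223.97656.

Var(B) = 223.97656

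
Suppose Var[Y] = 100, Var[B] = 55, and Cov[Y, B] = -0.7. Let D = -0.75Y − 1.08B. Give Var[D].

Var[D] = a²·Var[Y] + b²·Var[B] + 2ab·Cov[Y, B] with a = -0.75, b = -1.08.
= (-0.75)²·100 + (-1.08)²·55 + 2·(-0.75)·(-1.08)·(-0.7)
= 56.25 + 64.152 + (-1.134) = 119.268.

Var[D] = 119.268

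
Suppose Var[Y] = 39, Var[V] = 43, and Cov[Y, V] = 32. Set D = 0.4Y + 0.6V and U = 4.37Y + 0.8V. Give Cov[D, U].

By bilinearity, Cov[D, U] = ac·Var[Y] + bd·Var[V] + (ad+bc)·Cov[Y, V], with a=0.4, b=0.6, c=4.37, d=0.8.
ac·Var[Y] = 0.4·4.37·39 = 68.172
bd·Var[V] = 0.6·0.8·43 = 20.64
(ad+bc)·Cov[Y, V] = (2.942)·32 = 94.144
Cov[D, U] = 68.172 + 20.64 + 94.144 = 182.956.

Cov[D, U] = 182.956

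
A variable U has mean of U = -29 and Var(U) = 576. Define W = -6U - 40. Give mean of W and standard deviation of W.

mean of W = 134, standard deviation of W = 144

W = -6U - 40 is linear with a = -6, b = -40.
mean of W = a·mean of U + b = (-6)·(-29) + (-40) = 134.
standard deviation of U = √576 = 24.
standard deviation of W = |a|·standard deviation of U = |-6|·24 = 144.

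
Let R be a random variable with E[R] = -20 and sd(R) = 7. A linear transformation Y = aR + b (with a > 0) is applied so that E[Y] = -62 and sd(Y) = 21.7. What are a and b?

a = 3.1, b = 0

sd(Y) = a·sd(R) (a > 0), so a = 21.7/7 = 3.1.
E[Y] = a·E[R] + b, so b = -62 − 3.1·(-20) = 0.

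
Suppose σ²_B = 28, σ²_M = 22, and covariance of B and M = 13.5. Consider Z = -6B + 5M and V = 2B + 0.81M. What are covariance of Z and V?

By bilinearity, covariance of Z and V = ac·σ²_B + bd·σ²_M + (ad+bc)·covariance of B and M, with a=-6, b=5, c=2, d=0.81.
ac·σ²_B = (-6)·2·28 = -336
bd·σ²_M = 5·0.81·22 = 89.1
(ad+bc)·covariance of B and M = (5.14)·13.5 = 69.39
covariance of Z and V = -336 + 89.1 + 69.39 = -177.51.

covariance of Z and V = -177.51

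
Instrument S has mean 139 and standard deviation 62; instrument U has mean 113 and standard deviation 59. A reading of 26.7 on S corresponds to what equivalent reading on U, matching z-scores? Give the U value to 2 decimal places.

z = (26.7 − 139)/62 ≈ -1.8113.
U = 113 + z·59 = 113 + (26.7 − 139)·59/62 ≈ 6.13.

U = 6.13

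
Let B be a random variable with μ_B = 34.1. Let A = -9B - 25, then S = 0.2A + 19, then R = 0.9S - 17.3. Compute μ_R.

μ_A = (-9)·34.1 + (-25) = -331.9.
μ_S = 0.2·(-331.9) + 19 = -47.38.
μ_R = 0.9·(-47.38) + (-17.3) = -59.942.

μ_R = -59.942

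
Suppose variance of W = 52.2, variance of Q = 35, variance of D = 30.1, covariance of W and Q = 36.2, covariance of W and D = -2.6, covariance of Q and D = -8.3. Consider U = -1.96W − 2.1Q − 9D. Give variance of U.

variance of U = a²·variance of W + b²·variance of Q + c²·variance of D + 2ab·covariance of W and Q + 2ac·covariance of W and D + 2bc·covariance of Q and D, with a = -1.96, b = -2.1, c = -9.
= 200.53152 + 154.35 + 2438.1 + 297.9984 + (-91.728) + (-313.74)
= 2685.51192.

variance of U = 2685.51192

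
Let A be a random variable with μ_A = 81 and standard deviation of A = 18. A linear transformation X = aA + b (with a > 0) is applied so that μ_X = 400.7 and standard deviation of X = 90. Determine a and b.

a = 5, b = -4.3

standard deviation of X = a·standard deviation of A (a > 0), so a = 90/18 = 5.
μ_X = a·μ_A + b, so b = 400.7 − 5·81 = -4.3.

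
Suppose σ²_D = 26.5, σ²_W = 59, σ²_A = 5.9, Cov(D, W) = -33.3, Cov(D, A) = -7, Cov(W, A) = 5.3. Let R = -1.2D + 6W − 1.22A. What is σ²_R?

σ²_R = 2552.37356

σ²_R = a²·σ²_D + b²·σ²_W + c²·σ²_A + 2ab·Cov(D, W) + 2ac·Cov(D, A) + 2bc·Cov(W, A), with a = -1.2, b = 6, c = -1.22.
= 38.16 + 2124 + 8.78156 + 479.52 + (-20.496) + (-77.592)
= 2552.37356.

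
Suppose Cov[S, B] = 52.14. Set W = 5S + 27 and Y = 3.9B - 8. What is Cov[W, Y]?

Cov[W, Y] = a·c·Cov[S, B] = 5·3.9·52.14 = 1016.73. Additive constants drop out.

Cov[W, Y] = 1016.73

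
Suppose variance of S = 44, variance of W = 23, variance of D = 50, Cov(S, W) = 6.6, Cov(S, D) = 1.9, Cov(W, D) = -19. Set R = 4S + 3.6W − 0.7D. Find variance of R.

variance of R = 1301.78

variance of R = a²·variance of S + b²·variance of W + c²·variance of D + 2ab·Cov(S, W) + 2ac·Cov(S, D) + 2bc·Cov(W, D), with a = 4, b = 3.6, c = -0.7.
= 704 + 298.08 + 24.5 + 190.08 + (-10.64) + 95.76
= 1301.78.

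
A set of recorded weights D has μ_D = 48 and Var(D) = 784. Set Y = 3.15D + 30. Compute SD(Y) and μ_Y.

SD(Y) = 88.2, μ_Y = 181.2

Y = 3.15D + 30 is linear with a = 3.15, b = 30.
SD(D) = √784 = 28.
SD(Y) = |a|·SD(D) = |3.15|·28 = 88.2.
μ_Y = a·μ_D + b = 3.15·48 + 30 = 181.2.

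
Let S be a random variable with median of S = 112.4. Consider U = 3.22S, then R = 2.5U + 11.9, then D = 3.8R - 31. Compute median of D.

median of D = 3452.536

median of U = 3.22·112.4 = 361.928.
median of R = 2.5·361.928 + 11.9 = 916.72.
median of D = 3.8·916.72 + (-31) = 3452.536.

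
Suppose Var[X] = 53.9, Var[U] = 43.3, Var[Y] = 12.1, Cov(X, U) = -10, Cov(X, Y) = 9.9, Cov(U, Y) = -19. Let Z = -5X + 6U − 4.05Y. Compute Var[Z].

Var[Z] = 5029.12025

Var[Z] = a²·Var[X] + b²·Var[U] + c²·Var[Y] + 2ab·Cov(X, U) + 2ac·Cov(X, Y) + 2bc·Cov(U, Y), with a = -5, b = 6, c = -4.05.
= 1347.5 + 1558.8 + 198.47025 + 600 + 400.95 + 923.4
= 5029.12025.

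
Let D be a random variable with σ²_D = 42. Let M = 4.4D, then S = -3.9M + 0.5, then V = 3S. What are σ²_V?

σ²_V = 111307.9968

σ²_M = 4.4²·42 = 813.12.
σ²_S = (-3.9)²·813.12 = 12367.5552.
σ²_V = 3²·12367.5552 = 111307.9968.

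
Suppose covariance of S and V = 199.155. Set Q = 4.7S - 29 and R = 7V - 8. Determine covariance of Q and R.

covariance of Q and R = 6552.1995

covariance of Q and R = a·c·covariance of S and V = 4.7·7·199.155 = 6552.1995. Additive constants drop out.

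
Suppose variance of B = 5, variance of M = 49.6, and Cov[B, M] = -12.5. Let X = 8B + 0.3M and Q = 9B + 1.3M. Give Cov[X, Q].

By bilinearity, Cov[X, Q] = ac·variance of B + bd·variance of M + (ad+bc)·Cov[B, M], with a=8, b=0.3, c=9, d=1.3.
ac·variance of B = 8·9·5 = 360
bd·variance of M = 0.3·1.3·49.6 = 19.344
(ad+bc)·Cov[B, M] = (13.1)·(-12.5) = -163.75
Cov[X, Q] = 360 + 19.344 + (-163.75) = 215.594.

Cov[X, Q] = 215.594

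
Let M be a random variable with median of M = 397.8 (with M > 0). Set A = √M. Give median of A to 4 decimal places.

median of A = 19.9449

√M is monotone on this domain, so median of A = √(397.8) ≈ 19.9449.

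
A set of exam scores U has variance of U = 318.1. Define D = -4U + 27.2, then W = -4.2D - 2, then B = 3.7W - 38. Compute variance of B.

variance of B = 1229095.64736

variance of D = (-4)²·318.1 = 5089.6.
variance of W = (-4.2)²·5089.6 = 89780.544.
variance of B = 3.7²·89780.544 = 1229095.64736.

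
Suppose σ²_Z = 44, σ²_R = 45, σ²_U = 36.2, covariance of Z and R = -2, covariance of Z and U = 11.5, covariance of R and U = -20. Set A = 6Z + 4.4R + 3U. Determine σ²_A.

σ²_A = 2561.4

σ²_A = a²·σ²_Z + b²·σ²_R + c²·σ²_U + 2ab·covariance of Z and R + 2ac·covariance of Z and U + 2bc·covariance of R and U, with a = 6, b = 4.4, c = 3.
= 1584 + 871.2 + 325.8 + (-105.6) + 414 + (-528)
= 2561.4.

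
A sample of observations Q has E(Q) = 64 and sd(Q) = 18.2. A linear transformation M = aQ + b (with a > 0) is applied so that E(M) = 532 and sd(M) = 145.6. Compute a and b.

sd(M) = a·sd(Q) (a > 0), so a = 145.6/18.2 = 8.
E(M) = a·E(Q) + b, so b = 532 − 8·64 = 20.

a = 8, b = 20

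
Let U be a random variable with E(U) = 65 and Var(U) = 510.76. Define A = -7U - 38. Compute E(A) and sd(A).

A = -7U - 38 is linear with a = -7, b = -38.
E(A) = a·E(U) + b = (-7)·65 + (-38) = -493.
sd(U) = √510.76 = 22.6.
sd(A) = |a|·sd(U) = |-7|·22.6 = 158.2.

E(A) = -493, sd(A) = 158.2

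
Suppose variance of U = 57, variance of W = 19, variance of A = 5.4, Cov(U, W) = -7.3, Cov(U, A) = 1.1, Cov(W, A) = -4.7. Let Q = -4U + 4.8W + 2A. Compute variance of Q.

variance of Q = 1543.84

variance of Q = a²·variance of U + b²·variance of W + c²·variance of A + 2ab·Cov(U, W) + 2ac·Cov(U, A) + 2bc·Cov(W, A), with a = -4, b = 4.8, c = 2.
= 912 + 437.76 + 21.6 + 280.32 + (-17.6) + (-90.24)
= 1543.84.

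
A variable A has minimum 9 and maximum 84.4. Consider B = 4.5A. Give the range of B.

Range(B) = 339.3

Range of A = 84.4 − 9 = 75.4.
Range(B) = |a|·Range(A) = |4.5|·75.4 = 339.3.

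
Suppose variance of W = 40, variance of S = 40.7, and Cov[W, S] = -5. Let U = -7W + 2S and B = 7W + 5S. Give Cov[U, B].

By bilinearity, Cov[U, B] = ac·variance of W + bd·variance of S + (ad+bc)·Cov[W, S], with a=-7, b=2, c=7, d=5.
ac·variance of W = (-7)·7·40 = -1960
bd·variance of S = 2·5·40.7 = 407
(ad+bc)·Cov[W, S] = (-21)·(-5) = 105
Cov[U, B] = -1960 + 407 + 105 = -1448.

Cov[U, B] = -1448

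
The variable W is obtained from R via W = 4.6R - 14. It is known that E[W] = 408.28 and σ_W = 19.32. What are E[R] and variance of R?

E[R] = 91.8, variance of R = 17.64

From W = 4.6R - 14: E[W] = a·E[R] + b, so E[R] = (E[W] − b)/a = (408.28 − (-14))/4.6 = 91.8.
variance of W = 19.32² = 373.2624.
variance of W = a²·variance of R, so variance of R = 373.2624/4.6² = 17.64.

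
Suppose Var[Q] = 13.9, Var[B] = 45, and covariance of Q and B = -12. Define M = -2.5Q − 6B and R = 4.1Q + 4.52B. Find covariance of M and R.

By bilinearity, covariance of M and R = ac·Var[Q] + bd·Var[B] + (ad+bc)·covariance of Q and B, with a=-2.5, b=-6, c=4.1, d=4.52.
ac·Var[Q] = (-2.5)·4.1·13.9 = -142.475
bd·Var[B] = (-6)·4.52·45 = -1220.4
(ad+bc)·covariance of Q and B = (-35.9)·(-12) = 430.8
covariance of M and R = -142.475 + (-1220.4) + 430.8 = -932.075.

covariance of M and R = -932.075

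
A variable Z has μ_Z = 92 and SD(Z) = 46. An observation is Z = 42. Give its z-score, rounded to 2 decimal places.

z = (Z − μ_Z) / SD(Z) = (42 − 92) / 46 ≈ -1.09.

z = -1.09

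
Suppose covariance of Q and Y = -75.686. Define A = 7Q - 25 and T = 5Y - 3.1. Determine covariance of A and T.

covariance of A and T = -2649.01

covariance of A and T = a·c·covariance of Q and Y = 7·5·(-75.686) = -2649.01. Additive constants drop out.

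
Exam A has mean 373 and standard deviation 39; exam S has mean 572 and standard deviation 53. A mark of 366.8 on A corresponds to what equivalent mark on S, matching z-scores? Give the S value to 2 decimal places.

S = 563.57

z = (366.8 − 373)/39 ≈ -0.159.
S = 572 + z·53 = 572 + (366.8 − 373)·53/39 ≈ 563.57.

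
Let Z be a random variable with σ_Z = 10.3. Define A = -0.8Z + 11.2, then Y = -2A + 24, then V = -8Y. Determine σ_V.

σ_V = 131.84

σ_A = |-0.8|·10.3 = 8.24.
σ_Y = |-2|·8.24 = 16.48.
σ_V = |-8|·16.48 = 131.84.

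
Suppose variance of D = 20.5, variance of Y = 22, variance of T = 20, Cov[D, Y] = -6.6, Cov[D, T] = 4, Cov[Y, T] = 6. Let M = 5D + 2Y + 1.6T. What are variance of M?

variance of M = 622.1

variance of M = a²·variance of D + b²·variance of Y + c²·variance of T + 2ab·Cov[D, Y] + 2ac·Cov[D, T] + 2bc·Cov[Y, T], with a = 5, b = 2, c = 1.6.
= 512.5 + 88 + 51.2 + (-132) + 64 + 38.4
= 622.1.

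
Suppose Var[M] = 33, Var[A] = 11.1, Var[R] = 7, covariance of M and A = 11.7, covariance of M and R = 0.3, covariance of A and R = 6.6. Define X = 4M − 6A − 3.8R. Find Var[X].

Var[X] = 758.92

Var[X] = a²·Var[M] + b²·Var[A] + c²·Var[R] + 2ab·covariance of M and A + 2ac·covariance of M and R + 2bc·covariance of A and R, with a = 4, b = -6, c = -3.8.
= 528 + 399.6 + 101.08 + (-561.6) + (-9.12) + 300.96
= 758.92.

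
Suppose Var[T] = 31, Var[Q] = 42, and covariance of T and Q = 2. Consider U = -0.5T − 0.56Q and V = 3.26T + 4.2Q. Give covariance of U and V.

covariance of U and V = -157.1652

By bilinearity, covariance of U and V = ac·Var[T] + bd·Var[Q] + (ad+bc)·covariance of T and Q, with a=-0.5, b=-0.56, c=3.26, d=4.2.
ac·Var[T] = (-0.5)·3.26·31 = -50.53
bd·Var[Q] = (-0.56)·4.2·42 = -98.784
(ad+bc)·covariance of T and Q = (-3.9256)·2 = -7.8512
covariance of U and V = -50.53 + (-98.784) + (-7.8512) = -157.1652.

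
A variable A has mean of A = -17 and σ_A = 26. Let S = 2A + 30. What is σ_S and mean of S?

σ_S = 52, mean of S = -4

S = 2A + 30 is linear with a = 2, b = 30.
σ_S = |a|·σ_A = |2|·26 = 52.
mean of S = a·mean of A + b = 2·(-17) + 30 = -4.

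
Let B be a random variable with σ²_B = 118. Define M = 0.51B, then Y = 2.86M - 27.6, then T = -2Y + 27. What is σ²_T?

σ²_T = 1004.18658912

σ²_M = 0.51²·118 = 30.6918.
σ²_Y = 2.86²·30.6918 = 251.04664728.
σ²_T = (-2)²·251.04664728 = 1004.18658912.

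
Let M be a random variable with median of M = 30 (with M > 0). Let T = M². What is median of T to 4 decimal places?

median of T = 900

M² is monotone on this domain, so median of T = square(30) = 900.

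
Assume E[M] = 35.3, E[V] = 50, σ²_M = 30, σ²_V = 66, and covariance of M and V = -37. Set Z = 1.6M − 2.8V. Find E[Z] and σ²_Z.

E[Z] = 1.6·E[M] + (-2.8)·E[V] = 1.6·35.3 + (-2.8)·50 = -83.52.
σ²_Z = a²·σ²_M + b²·σ²_V + 2ab·covariance of M and V with a = 1.6, b = -2.8.
= 1.6²·30 + (-2.8)²·66 + 2·1.6·(-2.8)·(-37)
= 76.8 + 517.44 + 331.52 = 925.76.

E[Z] = -83.52, σ²_Z = 925.76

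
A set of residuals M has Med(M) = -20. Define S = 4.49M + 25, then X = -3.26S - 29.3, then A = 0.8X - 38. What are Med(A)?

Med(S) = 4.49·(-20) + 25 = -64.8.
Med(X) = (-3.26)·(-64.8) + (-29.3) = 181.948.
Med(A) = 0.8·181.948 + (-38) = 107.5584.

Med(A) = 107.5584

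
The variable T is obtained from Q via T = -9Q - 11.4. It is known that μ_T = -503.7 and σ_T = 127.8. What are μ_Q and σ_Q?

μ_Q = 54.7, σ_Q = 14.2

From T = -9Q - 11.4: μ_T = a·μ_Q + b, so μ_Q = (μ_T − b)/a = (-503.7 − (-11.4))/(-9) = 54.7.
σ_T = |a|·σ_Q, so σ_Q = 127.8/|-9| = 14.2.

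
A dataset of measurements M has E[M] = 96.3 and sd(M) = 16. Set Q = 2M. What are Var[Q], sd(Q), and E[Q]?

Var[Q] = 1024, sd(Q) = 32, E[Q] = 192.6

Q = 2M is linear with a = 2, b = 0.
Var[M] = 16² = 256.
Var[Q] = a²·Var[M] = 2²·256 = 1024.
sd(Q) = |a|·sd(M) = |2|·16 = 32.
E[Q] = a·E[M] + b = 2·96.3 = 192.6.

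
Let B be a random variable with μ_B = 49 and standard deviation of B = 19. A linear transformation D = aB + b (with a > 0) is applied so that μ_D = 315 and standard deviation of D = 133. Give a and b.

a = 7, b = -28

standard deviation of D = a·standard deviation of B (a > 0), so a = 133/19 = 7.
μ_D = a·μ_B + b, so b = 315 − 7·49 = -28.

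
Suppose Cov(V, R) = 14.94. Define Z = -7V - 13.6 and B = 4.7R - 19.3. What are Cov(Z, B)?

Cov(Z, B) = -491.526

Cov(Z, B) = a·c·Cov(V, R) = (-7)·4.7·14.94 = -491.526. Additive constants drop out.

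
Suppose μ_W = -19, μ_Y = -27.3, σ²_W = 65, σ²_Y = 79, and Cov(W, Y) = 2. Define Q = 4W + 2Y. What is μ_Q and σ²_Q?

μ_Q = 4·μ_W + 2·μ_Y = 4·(-19) + 2·(-27.3) = -130.6.
σ²_Q = a²·σ²_W + b²·σ²_Y + 2ab·Cov(W, Y) with a = 4, b = 2.
= 4²·65 + 2²·79 + 2·4·2·2
= 1040 + 316 + 32 = 1388.

μ_Q = -130.6, σ²_Q = 1388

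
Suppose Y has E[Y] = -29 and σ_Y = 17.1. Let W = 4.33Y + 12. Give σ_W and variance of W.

σ_W = 74.043, variance of W = 5482.365849

W = 4.33Y + 12 is linear with a = 4.33, b = 12.
σ_W = |a|·σ_Y = |4.33|·17.1 = 74.043.
variance of Y = 17.1² = 292.41.
variance of W = a²·variance of Y = 4.33²·292.41 = 5482.365849 (the additive constant 12 does not affect variance).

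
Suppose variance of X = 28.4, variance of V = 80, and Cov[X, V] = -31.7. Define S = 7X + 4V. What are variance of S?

variance of S = 896.4

variance of S = a²·variance of X + b²·variance of V + 2ab·Cov[X, V] with a = 7, b = 4.
= 7²·28.4 + 4²·80 + 2·7·4·(-31.7)
= 1391.6 + 1280 + (-1775.2) = 896.4.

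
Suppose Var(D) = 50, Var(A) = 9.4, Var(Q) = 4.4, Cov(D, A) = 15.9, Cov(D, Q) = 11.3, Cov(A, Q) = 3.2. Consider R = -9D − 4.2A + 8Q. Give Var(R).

Var(R) = 3857.216

Var(R) = a²·Var(D) + b²·Var(A) + c²·Var(Q) + 2ab·Cov(D, A) + 2ac·Cov(D, Q) + 2bc·Cov(A, Q), with a = -9, b = -4.2, c = 8.
= 4050 + 165.816 + 281.6 + 1202.04 + (-1627.2) + (-215.04)
= 3857.216.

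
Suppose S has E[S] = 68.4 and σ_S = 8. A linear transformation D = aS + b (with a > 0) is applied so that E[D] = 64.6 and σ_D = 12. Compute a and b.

a = 1.5, b = -38

σ_D = a·σ_S (a > 0), so a = 12/8 = 1.5.
E[D] = a·E[S] + b, so b = 64.6 − 1.5·68.4 = -38.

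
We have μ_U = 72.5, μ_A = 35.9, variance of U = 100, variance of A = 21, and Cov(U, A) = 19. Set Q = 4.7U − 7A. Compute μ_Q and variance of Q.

μ_Q = 4.7·μ_U + (-7)·μ_A = 4.7·72.5 + (-7)·35.9 = 89.45.
variance of Q = a²·variance of U + b²·variance of A + 2ab·Cov(U, A) with a = 4.7, b = -7.
= 4.7²·100 + (-7)²·21 + 2·4.7·(-7)·19
= 2209 + 1029 + (-1250.2) = 1987.8.

μ_Q = 89.45, variance of Q = 1987.8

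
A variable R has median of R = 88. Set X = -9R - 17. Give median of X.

median of X = -809

A linear map preserves order up to sign, so median of X = a·median of R + b = (-9)·88 + (-17) = -809.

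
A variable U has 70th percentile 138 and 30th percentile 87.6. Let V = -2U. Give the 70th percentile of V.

70th percentile of V = -175.2

Since a = -2 < 0 the transformation is decreasing, reversing order: the 70th percentile of V corresponds to the 30th percentile of U.
So P_{70}(V) = a·P_{30}(U) + b = (-2)·87.6 = -175.2.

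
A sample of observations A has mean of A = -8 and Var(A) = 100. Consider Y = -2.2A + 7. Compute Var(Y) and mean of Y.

Y = -2.2A + 7 is linear with a = -2.2, b = 7.
Var(Y) = a²·Var(A) = (-2.2)²·100 = 484 (the additive constant 7 does not affect variance).
mean of Y = a·mean of A + b = (-2.2)·(-8) + 7 = 24.6.

Var(Y) = 484, mean of Y = 24.6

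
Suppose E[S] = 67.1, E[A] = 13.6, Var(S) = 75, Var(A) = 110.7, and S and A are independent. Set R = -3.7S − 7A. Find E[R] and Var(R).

E[R] = (-3.7)·E[S] + (-7)·E[A] = (-3.7)·67.1 + (-7)·13.6 = -343.47.
Var(R) = a²·Var(S) + b²·Var(A) + 2ab·covariance of S and A with a = -3.7, b = -7.
Independence gives covariance of S and A = 0.
= (-3.7)²·75 + (-7)²·110.7 + 2·(-3.7)·(-7)·0
= 1026.75 + 5424.3 + 0 = 6451.05.

E[R] = -343.47, Var(R) = 6451.05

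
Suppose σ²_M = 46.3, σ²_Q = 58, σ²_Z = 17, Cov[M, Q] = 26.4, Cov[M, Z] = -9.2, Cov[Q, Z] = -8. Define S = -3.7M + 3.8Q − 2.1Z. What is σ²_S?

σ²_S = a²·σ²_M + b²·σ²_Q + c²·σ²_Z + 2ab·Cov[M, Q] + 2ac·Cov[M, Z] + 2bc·Cov[Q, Z], with a = -3.7, b = 3.8, c = -2.1.
= 633.847 + 837.52 + 74.97 + (-742.368) + (-142.968) + 127.68
= 788.681.

σ²_S = 788.681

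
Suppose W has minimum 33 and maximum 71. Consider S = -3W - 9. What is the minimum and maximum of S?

a = -3 < 0, so order reverses: min(S) = a·max(W)+b = (-3)·71 + (-9) = -222; max(S) = a·min(W)+b = (-3)·33 + (-9) = -108.

min(S) = -222, max(S) = -108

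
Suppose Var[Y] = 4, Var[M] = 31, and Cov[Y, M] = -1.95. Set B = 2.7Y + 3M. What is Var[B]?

Var[B] = a²·Var[Y] + b²·Var[M] + 2ab·Cov[Y, M] with a = 2.7, b = 3.
= 2.7²·4 + 3²·31 + 2·2.7·3·(-1.95)
= 29.16 + 279 + (-31.59) = 276.57.

Var[B] = 276.57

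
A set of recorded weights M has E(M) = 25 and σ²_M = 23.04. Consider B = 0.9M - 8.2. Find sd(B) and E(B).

B = 0.9M - 8.2 is linear with a = 0.9, b = -8.2.
sd(M) = √23.04 = 4.8.
sd(B) = |a|·sd(M) = |0.9|·4.8 = 4.32.
E(B) = a·E(M) + b = 0.9·25 + (-8.2) = 14.3.

sd(B) = 4.32, E(B) = 14.3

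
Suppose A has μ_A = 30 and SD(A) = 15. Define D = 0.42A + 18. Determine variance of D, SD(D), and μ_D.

D = 0.42A + 18 is linear with a = 0.42, b = 18.
variance of A = 15² = 225.
variance of D = a²·variance of A = 0.42²·225 = 39.69 (the additive constant 18 does not affect variance).
SD(D) = |a|·SD(A) = |0.42|·15 = 6.3.
μ_D = a·μ_A + b = 0.42·30 + 18 = 30.6.

variance of D = 39.69, SD(D) = 6.3, μ_D = 30.6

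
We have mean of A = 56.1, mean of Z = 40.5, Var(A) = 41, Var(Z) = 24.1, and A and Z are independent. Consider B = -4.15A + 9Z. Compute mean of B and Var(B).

mean of B = 131.685, Var(B) = 2658.2225

mean of B = (-4.15)·mean of A + 9·mean of Z = (-4.15)·56.1 + 9·40.5 = 131.685.
Var(B) = a²·Var(A) + b²·Var(Z) + 2ab·Cov[A, Z] with a = -4.15, b = 9.
Independence gives Cov[A, Z] = 0.
= (-4.15)²·41 + 9²·24.1 + 2·(-4.15)·9·0
= 706.1225 + 1952.1 + 0 = 2658.2225.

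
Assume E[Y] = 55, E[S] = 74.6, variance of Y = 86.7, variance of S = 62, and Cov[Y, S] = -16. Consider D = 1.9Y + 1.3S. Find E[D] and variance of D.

E[D] = 201.48, variance of D = 338.727

E[D] = 1.9·E[Y] + 1.3·E[S] = 1.9·55 + 1.3·74.6 = 201.48.
variance of D = a²·variance of Y + b²·variance of S + 2ab·Cov[Y, S] with a = 1.9, b = 1.3.
= 1.9²·86.7 + 1.3²·62 + 2·1.9·1.3·(-16)
= 312.987 + 104.78 + (-79.04) = 338.727.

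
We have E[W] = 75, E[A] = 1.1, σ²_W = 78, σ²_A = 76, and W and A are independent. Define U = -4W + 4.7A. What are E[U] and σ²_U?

E[U] = (-4)·E[W] + 4.7·E[A] = (-4)·75 + 4.7·1.1 = -294.83.
σ²_U = a²·σ²_W + b²·σ²_A + 2ab·Cov[W, A] with a = -4, b = 4.7.
Independence gives Cov[W, A] = 0.
= (-4)²·78 + 4.7²·76 + 2·(-4)·4.7·0
= 1248 + 1678.84 + 0 = 2926.84.

E[U] = -294.83, σ²_U = 2926.84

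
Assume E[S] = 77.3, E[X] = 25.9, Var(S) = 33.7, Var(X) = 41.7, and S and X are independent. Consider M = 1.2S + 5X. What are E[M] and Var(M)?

E[M] = 222.26, Var(M) = 1091.028

E[M] = 1.2·E[S] + 5·E[X] = 1.2·77.3 + 5·25.9 = 222.26.
Var(M) = a²·Var(S) + b²·Var(X) + 2ab·Cov[S, X] with a = 1.2, b = 5.
Independence gives Cov[S, X] = 0.
= 1.2²·33.7 + 5²·41.7 + 2·1.2·5·0
= 48.528 + 1042.5 + 0 = 1091.028.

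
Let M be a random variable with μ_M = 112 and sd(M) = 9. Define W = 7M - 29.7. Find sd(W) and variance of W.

W = 7M - 29.7 is linear with a = 7, b = -29.7.
sd(W) = |a|·sd(M) = |7|·9 = 63.
variance of M = 9² = 81.
variance of W = a²·variance of M = 7²·81 = 3969 (the additive constant -29.7 does not affect variance).

sd(W) = 63, variance of W = 3969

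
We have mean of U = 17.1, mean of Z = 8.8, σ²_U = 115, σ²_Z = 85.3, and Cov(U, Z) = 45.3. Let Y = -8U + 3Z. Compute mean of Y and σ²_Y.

mean of Y = -110.4, σ²_Y = 5953.3

mean of Y = (-8)·mean of U + 3·mean of Z = (-8)·17.1 + 3·8.8 = -110.4.
σ²_Y = a²·σ²_U + b²·σ²_Z + 2ab·Cov(U, Z) with a = -8, b = 3.
= (-8)²·115 + 3²·85.3 + 2·(-8)·3·45.3
= 7360 + 767.7 + (-2174.4) = 5953.3.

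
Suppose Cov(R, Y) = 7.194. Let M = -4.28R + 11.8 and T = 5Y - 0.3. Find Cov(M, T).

Cov(M, T) = -153.9516

Cov(M, T) = a·c·Cov(R, Y) = (-4.28)·5·7.194 = -153.9516. Additive constants drop out.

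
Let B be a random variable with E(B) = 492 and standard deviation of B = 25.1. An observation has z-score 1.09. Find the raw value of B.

B = 519.359

B = E(B) + z·standard deviation of B = 492 + 1.09·25.1 = 519.359.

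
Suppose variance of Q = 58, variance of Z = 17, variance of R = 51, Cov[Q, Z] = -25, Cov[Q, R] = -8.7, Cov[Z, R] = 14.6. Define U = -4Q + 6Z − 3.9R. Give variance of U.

variance of U = 2560.99

variance of U = a²·variance of Q + b²·variance of Z + c²·variance of R + 2ab·Cov[Q, Z] + 2ac·Cov[Q, R] + 2bc·Cov[Z, R], with a = -4, b = 6, c = -3.9.
= 928 + 612 + 775.71 + 1200 + (-271.44) + (-683.28)
= 2560.99.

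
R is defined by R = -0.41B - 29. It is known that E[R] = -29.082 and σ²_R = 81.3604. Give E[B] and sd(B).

E[B] = 0.2, sd(B) = 22

From R = -0.41B - 29: E[R] = a·E[B] + b, so E[B] = (E[R] − b)/a = (-29.082 − (-29))/(-0.41) = 0.2.
sd(R) = √81.3604 = 9.02.
sd(R) = |a|·sd(B), so sd(B) = 9.02/|-0.41| = 22.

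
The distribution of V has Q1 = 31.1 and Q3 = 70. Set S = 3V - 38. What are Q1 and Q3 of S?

a = 3 > 0: Q1(S) = a·Q1(V)+b = 55.3, Q3(S) = a·Q3(V)+b = 172.

Q1(S) = 55.3, Q3(S) = 172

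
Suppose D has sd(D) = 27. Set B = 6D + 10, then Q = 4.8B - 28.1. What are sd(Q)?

sd(Q) = 777.6

sd(B) = |6|·27 = 162.
sd(Q) = |4.8|·162 = 777.6.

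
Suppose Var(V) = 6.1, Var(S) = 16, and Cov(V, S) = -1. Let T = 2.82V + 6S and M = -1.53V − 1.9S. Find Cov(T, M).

Cov(T, M) = -194.18106

By bilinearity, Cov(T, M) = ac·Var(V) + bd·Var(S) + (ad+bc)·Cov(V, S), with a=2.82, b=6, c=-1.53, d=-1.9.
ac·Var(V) = 2.82·(-1.53)·6.1 = -26.31906
bd·Var(S) = 6·(-1.9)·16 = -182.4
(ad+bc)·Cov(V, S) = (-14.538)·(-1) = 14.538
Cov(T, M) = -26.31906 + (-182.4) + 14.538 = -194.18106.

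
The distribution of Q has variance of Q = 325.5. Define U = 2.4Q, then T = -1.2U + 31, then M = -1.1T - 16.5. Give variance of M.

variance of U = 2.4²·325.5 = 1874.88.
variance of T = (-1.2)²·1874.88 = 2699.8272.
variance of M = (-1.1)²·2699.8272 = 3266.790912.

variance of M = 3266.790912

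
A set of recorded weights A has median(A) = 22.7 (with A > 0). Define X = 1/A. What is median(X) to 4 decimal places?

1/A is monotone on this domain, so median(X) = 1/(22.7) ≈ 0.0441.

median(X) = 0.0441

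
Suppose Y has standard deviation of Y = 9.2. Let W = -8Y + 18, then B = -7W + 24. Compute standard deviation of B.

standard deviation of W = |-8|·9.2 = 73.6.
standard deviation of B = |-7|·73.6 = 515.2.

standard deviation of B = 515.2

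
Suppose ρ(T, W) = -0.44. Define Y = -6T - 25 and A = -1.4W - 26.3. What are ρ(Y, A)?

ρ(Y, A) = -0.44

Linear rescalings preserve correlation up to sign; here the slopes -6 and -1.4 have the same sign, so ρ(Y, A) = ρ(T, W) = -0.44.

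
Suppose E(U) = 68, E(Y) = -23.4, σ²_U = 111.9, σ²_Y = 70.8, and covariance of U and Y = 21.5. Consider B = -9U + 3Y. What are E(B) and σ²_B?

E(B) = (-9)·E(U) + 3·E(Y) = (-9)·68 + 3·(-23.4) = -682.2.
σ²_B = a²·σ²_U + b²·σ²_Y + 2ab·covariance of U and Y with a = -9, b = 3.
= (-9)²·111.9 + 3²·70.8 + 2·(-9)·3·21.5
= 9063.9 + 637.2 + (-1161) = 8540.1.

E(B) = -682.2, σ²_B = 8540.1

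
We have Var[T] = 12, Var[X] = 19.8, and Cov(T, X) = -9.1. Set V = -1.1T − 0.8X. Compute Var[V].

Var[V] = 11.176

Var[V] = a²·Var[T] + b²·Var[X] + 2ab·Cov(T, X) with a = -1.1, b = -0.8.
= (-1.1)²·12 + (-0.8)²·19.8 + 2·(-1.1)·(-0.8)·(-9.1)
= 14.52 + 12.672 + (-16.016) = 11.176.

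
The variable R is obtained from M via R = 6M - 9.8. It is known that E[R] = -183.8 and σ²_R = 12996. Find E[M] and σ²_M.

From R = 6M - 9.8: E[R] = a·E[M] + b, so E[M] = (E[R] − b)/a = (-183.8 − (-9.8))/6 = -29.
σ²_R = a²·σ²_M, so σ²_M = 12996/6² = 361.

E[M] = -29, σ²_M = 361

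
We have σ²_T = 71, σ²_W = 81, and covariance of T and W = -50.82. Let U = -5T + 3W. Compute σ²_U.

σ²_U = 4028.6

σ²_U = a²·σ²_T + b²·σ²_W + 2ab·covariance of T and W with a = -5, b = 3.
= (-5)²·71 + 3²·81 + 2·(-5)·3·(-50.82)
= 1775 + 729 + 1524.6 = 4028.6.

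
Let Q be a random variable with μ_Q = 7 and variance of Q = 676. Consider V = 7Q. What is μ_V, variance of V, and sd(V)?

μ_V = 49, variance of V = 33124, sd(V) = 182

V = 7Q is linear with a = 7, b = 0.
μ_V = a·μ_Q + b = 7·7 = 49.
variance of V = a²·variance of Q = 7²·676 = 33124.
sd(Q) = √676 = 26.
sd(V) = |a|·sd(Q) = |7|·26 = 182.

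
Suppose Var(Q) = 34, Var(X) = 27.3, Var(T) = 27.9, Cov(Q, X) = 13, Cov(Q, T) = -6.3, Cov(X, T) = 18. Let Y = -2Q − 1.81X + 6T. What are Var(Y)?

Var(Y) = a²·Var(Q) + b²·Var(X) + c²·Var(T) + 2ab·Cov(Q, X) + 2ac·Cov(Q, T) + 2bc·Cov(X, T), with a = -2, b = -1.81, c = 6.
= 136 + 89.43753 + 1004.4 + 94.12 + 151.2 + (-390.96)
= 1084.19753.

Var(Y) = 1084.19753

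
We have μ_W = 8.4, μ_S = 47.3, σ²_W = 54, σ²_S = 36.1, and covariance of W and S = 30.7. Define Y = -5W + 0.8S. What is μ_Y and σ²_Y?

μ_Y = -4.16, σ²_Y = 1127.504

μ_Y = (-5)·μ_W + 0.8·μ_S = (-5)·8.4 + 0.8·47.3 = -4.16.
σ²_Y = a²·σ²_W + b²·σ²_S + 2ab·covariance of W and S with a = -5, b = 0.8.
= (-5)²·54 + 0.8²·36.1 + 2·(-5)·0.8·30.7
= 1350 + 23.104 + (-245.6) = 1127.504.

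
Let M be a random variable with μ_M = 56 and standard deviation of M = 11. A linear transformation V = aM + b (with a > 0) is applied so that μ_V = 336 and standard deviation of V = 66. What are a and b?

a = 6, b = 0

standard deviation of V = a·standard deviation of M (a > 0), so a = 66/11 = 6.
μ_V = a·μ_M + b, so b = 336 − 6·56 = 0.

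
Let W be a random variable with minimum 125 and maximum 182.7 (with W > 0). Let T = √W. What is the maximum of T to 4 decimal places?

max(T) = 13.5167

√W is increasing on this domain, so max(T) comes from max(W) = 182.7: max(T) = √(182.7) ≈ 13.5167.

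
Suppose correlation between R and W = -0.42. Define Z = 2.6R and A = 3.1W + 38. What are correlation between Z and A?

Linear rescalings preserve correlation up to sign; here the slopes 2.6 and 3.1 have the same sign, so correlation between Z and A = correlation between R and W = -0.42.

correlation between Z and A = -0.42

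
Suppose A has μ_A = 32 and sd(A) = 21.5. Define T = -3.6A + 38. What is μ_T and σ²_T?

T = -3.6A + 38 is linear with a = -3.6, b = 38.
μ_T = a·μ_A + b = (-3.6)·32 + 38 = -77.2.
σ²_A = 21.5² = 462.25.
σ²_T = a²·σ²_A = (-3.6)²·462.25 = 5990.76 (the additive constant 38 does not affect variance).

μ_T = -77.2, σ²_T = 5990.76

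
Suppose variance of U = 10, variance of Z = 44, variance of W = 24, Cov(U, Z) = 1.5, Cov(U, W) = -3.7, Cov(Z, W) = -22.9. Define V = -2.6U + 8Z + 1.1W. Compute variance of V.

variance of V = a²·variance of U + b²·variance of Z + c²·variance of W + 2ab·Cov(U, Z) + 2ac·Cov(U, W) + 2bc·Cov(Z, W), with a = -2.6, b = 8, c = 1.1.
= 67.6 + 2816 + 29.04 + (-62.4) + 21.164 + (-403.04)
= 2468.364.

variance of V = 2468.364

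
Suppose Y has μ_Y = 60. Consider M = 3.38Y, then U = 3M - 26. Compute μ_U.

μ_M = 3.38·60 = 202.8.
μ_U = 3·202.8 + (-26) = 582.4.

μ_U = 582.4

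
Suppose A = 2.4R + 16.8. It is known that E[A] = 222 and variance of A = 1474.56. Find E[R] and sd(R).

From A = 2.4R + 16.8: E[A] = a·E[R] + b, so E[R] = (E[A] − b)/a = (222 − 16.8)/2.4 = 85.5.
sd(A) = √1474.56 = 38.4.
sd(A) = |a|·sd(R), so sd(R) = 38.4/|2.4| = 16.

E[R] = 85.5, sd(R) = 16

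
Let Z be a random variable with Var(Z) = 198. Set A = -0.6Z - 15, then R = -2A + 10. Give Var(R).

Var(A) = (-0.6)²·198 = 71.28.
Var(R) = (-2)²·71.28 = 285.12.

Var(R) = 285.12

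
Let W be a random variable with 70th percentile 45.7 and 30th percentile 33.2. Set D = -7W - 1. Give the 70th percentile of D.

Since a = -7 < 0 the transformation is decreasing, reversing order: the 70th percentile of D corresponds to the 30th percentile of W.
So P_{70}(D) = a·P_{30}(W) + b = (-7)·33.2 + (-1) = -233.4.

70th percentile of D = -233.4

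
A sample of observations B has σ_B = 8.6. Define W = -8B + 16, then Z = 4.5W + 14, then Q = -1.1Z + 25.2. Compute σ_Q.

σ_Q = 340.56

σ_W = |-8|·8.6 = 68.8.
σ_Z = |4.5|·68.8 = 309.6.
σ_Q = |-1.1|·309.6 = 340.56.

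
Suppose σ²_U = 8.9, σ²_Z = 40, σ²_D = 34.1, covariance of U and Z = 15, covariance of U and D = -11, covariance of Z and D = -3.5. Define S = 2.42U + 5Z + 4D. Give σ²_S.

σ²_S = 1607.76196

σ²_S = a²·σ²_U + b²·σ²_Z + c²·σ²_D + 2ab·covariance of U and Z + 2ac·covariance of U and D + 2bc·covariance of Z and D, with a = 2.42, b = 5, c = 4.
= 52.12196 + 1000 + 545.6 + 363 + (-212.96) + (-140)
= 1607.76196.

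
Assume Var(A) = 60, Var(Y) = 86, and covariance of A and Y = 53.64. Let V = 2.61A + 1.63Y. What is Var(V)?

Var(V) = 1093.620704

Var(V) = a²·Var(A) + b²·Var(Y) + 2ab·covariance of A and Y with a = 2.61, b = 1.63.
= 2.61²·60 + 1.63²·86 + 2·2.61·1.63·53.64
= 408.726 + 228.4934 + 456.401304 = 1093.620704.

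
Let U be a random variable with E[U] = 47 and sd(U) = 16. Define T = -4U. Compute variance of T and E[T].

variance of T = 4096, E[T] = -188

T = -4U is linear with a = -4, b = 0.
variance of U = 16² = 256.
variance of T = a²·variance of U = (-4)²·256 = 4096.
E[T] = a·E[U] + b = (-4)·47 = -188.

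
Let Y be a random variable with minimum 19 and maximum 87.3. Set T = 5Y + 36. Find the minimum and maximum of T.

min(T) = 131, max(T) = 472.5

a = 5 > 0, so min(T) = a·min(Y)+b = 5·19 + 36 = 131 and max(T) = 5·87.3 + 36 = 472.5.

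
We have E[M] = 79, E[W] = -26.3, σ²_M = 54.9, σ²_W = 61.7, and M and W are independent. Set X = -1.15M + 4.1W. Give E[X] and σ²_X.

E[X] = (-1.15)·E[M] + 4.1·E[W] = (-1.15)·79 + 4.1·(-26.3) = -198.68.
σ²_X = a²·σ²_M + b²·σ²_W + 2ab·covariance of M and W with a = -1.15, b = 4.1.
Independence gives covariance of M and W = 0.
= (-1.15)²·54.9 + 4.1²·61.7 + 2·(-1.15)·4.1·0
= 72.60525 + 1037.177 + 0 = 1109.78225.

E[X] = -198.68, σ²_X = 1109.78225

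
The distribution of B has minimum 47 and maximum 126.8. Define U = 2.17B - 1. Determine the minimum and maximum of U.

min(U) = 100.99, max(U) = 274.156

a = 2.17 > 0, so min(U) = a·min(B)+b = 2.17·47 + (-1) = 100.99 and max(U) = 2.17·126.8 + (-1) = 274.156.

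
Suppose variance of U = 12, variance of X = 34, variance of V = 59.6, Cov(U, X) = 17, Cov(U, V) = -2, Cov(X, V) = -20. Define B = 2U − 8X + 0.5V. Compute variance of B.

variance of B = 1850.9

variance of B = a²·variance of U + b²·variance of X + c²·variance of V + 2ab·Cov(U, X) + 2ac·Cov(U, V) + 2bc·Cov(X, V), with a = 2, b = -8, c = 0.5.
= 48 + 2176 + 14.9 + (-544) + (-4) + 160
= 1850.9.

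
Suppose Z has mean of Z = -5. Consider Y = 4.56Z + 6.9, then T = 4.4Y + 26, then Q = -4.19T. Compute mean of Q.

mean of Y = 4.56·(-5) + 6.9 = -15.9.
mean of T = 4.4·(-15.9) + 26 = -43.96.
mean of Q = (-4.19)·(-43.96) = 184.1924.

mean of Q = 184.1924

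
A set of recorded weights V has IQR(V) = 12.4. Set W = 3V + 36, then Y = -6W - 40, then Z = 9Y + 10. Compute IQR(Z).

IQR(W) = |3|·12.4 = 37.2.
IQR(Y) = |-6|·37.2 = 223.2.
IQR(Z) = |9|·223.2 = 2008.8.

IQR(Z) = 2008.8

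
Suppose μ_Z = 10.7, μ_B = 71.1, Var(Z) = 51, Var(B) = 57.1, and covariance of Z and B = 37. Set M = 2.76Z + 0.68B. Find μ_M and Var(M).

μ_M = 2.76·μ_Z + 0.68·μ_B = 2.76·10.7 + 0.68·71.1 = 77.88.
Var(M) = a²·Var(Z) + b²·Var(B) + 2ab·covariance of Z and B with a = 2.76, b = 0.68.
= 2.76²·51 + 0.68²·57.1 + 2·2.76·0.68·37
= 388.4976 + 26.40304 + 138.8832 = 553.78384.

μ_M = 77.88, Var(M) = 553.78384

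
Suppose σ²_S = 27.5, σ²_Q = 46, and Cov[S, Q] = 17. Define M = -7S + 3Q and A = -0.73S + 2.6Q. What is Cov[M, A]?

Cov[M, A] = 152.695

By bilinearity, Cov[M, A] = ac·σ²_S + bd·σ²_Q + (ad+bc)·Cov[S, Q], with a=-7, b=3, c=-0.73, d=2.6.
ac·σ²_S = (-7)·(-0.73)·27.5 = 140.525
bd·σ²_Q = 3·2.6·46 = 358.8
(ad+bc)·Cov[S, Q] = (-20.39)·17 = -346.63
Cov[M, A] = 140.525 + 358.8 + (-346.63) = 152.695.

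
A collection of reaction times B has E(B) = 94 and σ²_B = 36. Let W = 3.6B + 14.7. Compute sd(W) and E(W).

W = 3.6B + 14.7 is linear with a = 3.6, b = 14.7.
sd(B) = √36 = 6.
sd(W) = |a|·sd(B) = |3.6|·6 = 21.6.
E(W) = a·E(B) + b = 3.6·94 + 14.7 = 353.1.

sd(W) = 21.6, E(W) = 353.1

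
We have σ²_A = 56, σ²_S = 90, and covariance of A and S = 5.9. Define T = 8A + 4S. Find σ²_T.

σ²_T = 5401.6

σ²_T = a²·σ²_A + b²·σ²_S + 2ab·covariance of A and S with a = 8, b = 4.
= 8²·56 + 4²·90 + 2·8·4·5.9
= 3584 + 1440 + 377.6 = 5401.6.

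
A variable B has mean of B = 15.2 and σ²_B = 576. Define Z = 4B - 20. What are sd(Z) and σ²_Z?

sd(Z) = 96, σ²_Z = 9216

Z = 4B - 20 is linear with a = 4, b = -20.
sd(B) = √576 = 24.
sd(Z) = |a|·sd(B) = |4|·24 = 96.
σ²_Z = a²·σ²_B = 4²·576 = 9216 (the additive constant -20 does not affect variance).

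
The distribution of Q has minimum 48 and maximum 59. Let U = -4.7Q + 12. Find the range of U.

Range(U) = 51.7

Range of Q = 59 − 48 = 11.
Range(U) = |a|·Range(Q) = |-4.7|·11 = 51.7.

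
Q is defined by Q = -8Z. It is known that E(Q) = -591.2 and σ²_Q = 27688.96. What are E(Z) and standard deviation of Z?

From Q = -8Z: E(Q) = a·E(Z) + b, so E(Z) = (E(Q) − b)/a = (-591.2 − 0)/(-8) = 73.9.
standard deviation of Q = √27688.96 = 166.4.
standard deviation of Q = |a|·standard deviation of Z, so standard deviation of Z = 166.4/|-8| = 20.8.

E(Z) = 73.9, standard deviation of Z = 20.8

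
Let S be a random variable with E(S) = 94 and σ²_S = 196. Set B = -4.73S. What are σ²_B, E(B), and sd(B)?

B = -4.73S is linear with a = -4.73, b = 0.
σ²_B = a²·σ²_S = (-4.73)²·196 = 4385.0884.
E(B) = a·E(S) + b = (-4.73)·94 = -444.62.
sd(S) = √196 = 14.
sd(B) = |a|·sd(S) = |-4.73|·14 = 66.22.

σ²_B = 4385.0884, E(B) = -444.62, sd(B) = 66.22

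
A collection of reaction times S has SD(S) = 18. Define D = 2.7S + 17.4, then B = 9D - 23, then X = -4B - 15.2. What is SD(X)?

SD(D) = |2.7|·18 = 48.6.
SD(B) = |9|·48.6 = 437.4.
SD(X) = |-4|·437.4 = 1749.6.

SD(X) = 1749.6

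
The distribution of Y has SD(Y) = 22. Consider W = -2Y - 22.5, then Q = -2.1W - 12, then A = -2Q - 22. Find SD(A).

SD(A) = 184.8

SD(W) = |-2|·22 = 44.
SD(Q) = |-2.1|·44 = 92.4.
SD(A) = |-2|·92.4 = 184.8.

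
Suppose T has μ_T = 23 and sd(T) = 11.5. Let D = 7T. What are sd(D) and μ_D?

D = 7T is linear with a = 7, b = 0.
sd(D) = |a|·sd(T) = |7|·11.5 = 80.5.
μ_D = a·μ_T + b = 7·23 = 161.

sd(D) = 80.5, μ_D = 161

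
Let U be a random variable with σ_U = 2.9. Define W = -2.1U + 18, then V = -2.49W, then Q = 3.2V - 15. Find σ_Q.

σ_W = |-2.1|·2.9 = 6.09.
σ_V = |-2.49|·6.09 = 15.1641.
σ_Q = |3.2|·15.1641 = 48.52512.

σ_Q = 48.52512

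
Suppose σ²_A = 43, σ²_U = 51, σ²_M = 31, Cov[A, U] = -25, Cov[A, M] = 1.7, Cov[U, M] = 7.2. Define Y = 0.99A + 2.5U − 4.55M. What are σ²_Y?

σ²_Y = 699.8065

σ²_Y = a²·σ²_A + b²·σ²_U + c²·σ²_M + 2ab·Cov[A, U] + 2ac·Cov[A, M] + 2bc·Cov[U, M], with a = 0.99, b = 2.5, c = -4.55.
= 42.1443 + 318.75 + 641.7775 + (-123.75) + (-15.3153) + (-163.8)
= 699.8065.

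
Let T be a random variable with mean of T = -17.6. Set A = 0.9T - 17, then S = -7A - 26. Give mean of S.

mean of A = 0.9·(-17.6) + (-17) = -32.84.
mean of S = (-7)·(-32.84) + (-26) = 203.88.

mean of S = 203.88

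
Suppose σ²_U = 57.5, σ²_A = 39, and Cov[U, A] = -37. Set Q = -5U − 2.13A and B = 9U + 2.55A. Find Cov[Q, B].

By bilinearity, Cov[Q, B] = ac·σ²_U + bd·σ²_A + (ad+bc)·Cov[U, A], with a=-5, b=-2.13, c=9, d=2.55.
ac·σ²_U = (-5)·9·57.5 = -2587.5
bd·σ²_A = (-2.13)·2.55·39 = -211.8285
(ad+bc)·Cov[U, A] = (-31.92)·(-37) = 1181.04
Cov[Q, B] = -2587.5 + (-211.8285) + 1181.04 = -1618.2885.

Cov[Q, B] = -1618.2885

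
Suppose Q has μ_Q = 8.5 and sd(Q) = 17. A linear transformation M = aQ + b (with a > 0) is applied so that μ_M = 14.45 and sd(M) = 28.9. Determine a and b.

a = 1.7, b = 0

sd(M) = a·sd(Q) (a > 0), so a = 28.9/17 = 1.7.
μ_M = a·μ_Q + b, so b = 14.45 − 1.7·8.5 = 0.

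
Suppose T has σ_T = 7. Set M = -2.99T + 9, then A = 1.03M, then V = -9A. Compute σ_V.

σ_M = |-2.99|·7 = 20.93.
σ_A = |1.03|·20.93 = 21.5579.
σ_V = |-9|·21.5579 = 194.0211.

σ_V = 194.0211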